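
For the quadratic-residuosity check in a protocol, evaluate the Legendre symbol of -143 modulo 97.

-1

Reduce the numerator: -143 ≡ 51 (mod 97), so (-143 / 97) = (51 / 97).
97 ≡ 1 (mod 4), so quadratic reciprocity gives (51 / 97) = (97 / 51). Reduce: 97 ≡ 46 (mod 51). Now have (46 / 51).
Factor out 2: 46 = 2·23. Since 51 ≡ 3 (mod 8), (2 / 51) = -1. Now have -(23 / 51).
Both 23 ≡ 3 and 51 ≡ 3 (mod 4), so reciprocity gives (23 / 51) = -(51 / 23). Reduce: 51 ≡ 5 (mod 23). Now have (5 / 23).
5 ≡ 1 (mod 4), so quadratic reciprocity gives (5 / 23) = (23 / 5). Reduce: 23 ≡ 3 (mod 5). Now have (3 / 5).
5 ≡ 1 (mod 4), so quadratic reciprocity gives (3 / 5) = (5 / 3). Reduce: 5 ≡ 2 (mod 3). Now have (2 / 3).
Factor out 2: 2 = 2. Since 3 ≡ 3 (mod 8), (2 / 3) = -1. Now have -(1 / 3).
(1 / 3) = 1. Collecting the sign factors: -1.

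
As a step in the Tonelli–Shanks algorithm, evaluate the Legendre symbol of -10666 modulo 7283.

(-10666 / 7283)
  = (3900 / 7283)    [-10666 ≡ 3900 mod 7283]
  = (975 / 7283)    [7283 ≡ 3 mod 8 ⇒ (2 / 7283)^2 = +1]
  = -(7283 / 975)    [QR: both ≡ 3 mod 4, sign flips]
  = -(458 / 975)    [7283 ≡ 458 mod 975]
  = -(229 / 975)    [975 ≡ 7 mod 8 ⇒ (2 / 975) = +1]
  = -(975 / 229)    [QR: 229 ≡ 1 mod 4, sign kept]
  = -(59 / 229)    [975 ≡ 59 mod 229]
  = -(229 / 59)    [QR: 229 ≡ 1 mod 4, sign kept]
  = -(52 / 59)    [229 ≡ 52 mod 59]
  = -(13 / 59)    [59 ≡ 3 mod 8 ⇒ (2 / 59)^2 = +1]
  = -(59 / 13)    [QR: 13 ≡ 1 mod 4, sign kept]
  = -(7 / 13)    [59 ≡ 7 mod 13]
  = -(13 / 7)    [QR: 13 ≡ 1 mod 4, sign kept]
  = -(6 / 7)    [13 ≡ 6 mod 7]
  = -(3 / 7)    [7 ≡ 7 mod 8 ⇒ (2 / 7) = +1]
  = (7 / 3)    [QR: both ≡ 3 mod 4, sign flips]
  = (1 / 3)    [7 ≡ 1 mod 3]
  = 1    [(1 / 3) = 1]

1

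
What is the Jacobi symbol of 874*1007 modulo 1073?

-1

By multiplicativity, (874·1007 / 1073) = (874 / 1073)·(1007 / 1073).
First factor (874 / 1073):
(874 / 1073)
  = (437 / 1073)    [1073 ≡ 1 mod 8 ⇒ (2 / 1073) = +1]
  = (1073 / 437)    [QR: 437 ≡ 1 mod 4, sign kept]
  = (199 / 437)    [1073 ≡ 199 mod 437]
  = (437 / 199)    [QR: 437 ≡ 1 mod 4, sign kept]
  = (39 / 199)    [437 ≡ 39 mod 199]
  = -(199 / 39)    [QR: both ≡ 3 mod 4, sign flips]
  = -(4 / 39)    [199 ≡ 4 mod 39]
  = -(1 / 39)    [39 ≡ 7 mod 8 ⇒ (2 / 39)^2 = +1]
  = -1    [(1 / 39) = 1]
Second factor (1007 / 1073):
(1007 / 1073)
  = (1073 / 1007)    [QR: 1073 ≡ 1 mod 4, sign kept]
  = (66 / 1007)    [1073 ≡ 66 mod 1007]
  = (33 / 1007)    [1007 ≡ 7 mod 8 ⇒ (2 / 1007) = +1]
  = (1007 / 33)    [QR: 33 ≡ 1 mod 4, sign kept]
  = (17 / 33)    [1007 ≡ 17 mod 33]
  = (33 / 17)    [QR: 17 ≡ 1 mod 4, sign kept]
  = (16 / 17)    [33 ≡ 16 mod 17]
  = (1 / 17)    [17 ≡ 1 mod 8 ⇒ (2 / 17)^4 = +1]
  = 1    [(1 / 17) = 1]
Product: (-1)·(1) = -1.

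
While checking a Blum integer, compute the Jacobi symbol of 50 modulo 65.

0

(50|65)
  = (25|65)    [65 ≡ 1 mod 8 ⇒ (2|65) = +1]
  = (65|25)    [QR: 25 ≡ 1 mod 4, sign kept]
  = (15|25)    [65 ≡ 15 mod 25]
  = (25|15)    [QR: 25 ≡ 1 mod 4, sign kept]
  = (10|15)    [25 ≡ 10 mod 15]
  = (5|15)    [15 ≡ 7 mod 8 ⇒ (2|15) = +1]
  = (15|5)    [QR: 5 ≡ 1 mod 4, sign kept]
  = (0|5)    [15 ≡ 0 mod 5]
  = 0    [numerator 0, gcd > 1]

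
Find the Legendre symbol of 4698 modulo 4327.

1

(4698/4327)
  = (371/4327)    [4698 ≡ 371 mod 4327]
  = -(4327/371)    [QR: both ≡ 3 mod 4, sign flips]
  = -(246/371)    [4327 ≡ 246 mod 371]
  = (123/371)    [371 ≡ 3 mod 8 ⇒ (2/371) = -1]
  = -(371/123)    [QR: both ≡ 3 mod 4, sign flips]
  = -(2/123)    [371 ≡ 2 mod 123]
  = (1/123)    [123 ≡ 3 mod 8 ⇒ (2/123) = -1]
  = 1    [(1/123) = 1]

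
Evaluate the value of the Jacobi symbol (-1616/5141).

-1

(-1616/5141)
  = (3525/5141)    [-1616 ≡ 3525 mod 5141]
  = (5141/3525)    [QR: 3525 ≡ 1 mod 4, sign kept]
  = (1616/3525)    [5141 ≡ 1616 mod 3525]
  = (101/3525)    [3525 ≡ 5 mod 8 ⇒ (2/3525)^4 = +1]
  = (3525/101)    [QR: 101 ≡ 1 mod 4, sign kept]
  = (91/101)    [3525 ≡ 91 mod 101]
  = (101/91)    [QR: 101 ≡ 1 mod 4, sign kept]
  = (10/91)    [101 ≡ 10 mod 91]
  = -(5/91)    [91 ≡ 3 mod 8 ⇒ (2/91) = -1]
  = -(91/5)    [QR: 5 ≡ 1 mod 4, sign kept]
  = -(1/5)    [91 ≡ 1 mod 5]
  = -1    [(1/5) = 1]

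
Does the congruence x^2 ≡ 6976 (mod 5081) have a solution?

Reduce the numerator: 6976 ≡ 1895 (mod 5081), so (6976/5081) = (1895/5081).
5081 ≡ 1 (mod 4), so quadratic reciprocity gives (1895/5081) = (5081/1895). Reduce: 5081 ≡ 1291 (mod 1895). Now have (1291/1895).
Both 1291 ≡ 3 and 1895 ≡ 3 (mod 4), so reciprocity gives (1291/1895) = -(1895/1291). Reduce: 1895 ≡ 604 (mod 1291). Now have -(604/1291).
Factor out 2: 604 = 2^2·151. Since 1291 ≡ 3 (mod 8), (2/1291) = -1, and (2/1291)^2 = +1. Now have -(151/1291).
Both 151 ≡ 3 and 1291 ≡ 3 (mod 4), so reciprocity gives (151/1291) = -(1291/151). Reduce: 1291 ≡ 83 (mod 151). Now have (83/151).
Both 83 ≡ 3 and 151 ≡ 3 (mod 4), so reciprocity gives (83/151) = -(151/83). Reduce: 151 ≡ 68 (mod 83). Now have -(68/83).
Factor out 2: 68 = 2^2·17. Since 83 ≡ 3 (mod 8), (2/83) = -1, and (2/83)^2 = +1. Now have -(17/83).
17 ≡ 1 (mod 4), so quadratic reciprocity gives (17/83) = (83/17). Reduce: 83 ≡ 15 (mod 17). Now have -(15/17).
17 ≡ 1 (mod 4), so quadratic reciprocity gives (15/17) = (17/15). Reduce: 17 ≡ 2 (mod 15). Now have -(2/15).
Factor out 2: 2 = 2. Since 15 ≡ 7 (mod 8), (2/15) = +1. Now have -(1/15).
(1/15) = 1. Collecting the sign factors: -1.
(6976/5081) = -1, and 5081 is prime, so 6976 is not a quadratic residue mod 5081.

no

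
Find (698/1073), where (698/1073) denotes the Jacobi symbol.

1

(698/1073)
  = (349/1073)    [1073 ≡ 1 mod 8 ⇒ (2/1073) = +1]
  = (1073/349)    [QR: 349 ≡ 1 mod 4, sign kept]
  = (26/349)    [1073 ≡ 26 mod 349]
  = -(13/349)    [349 ≡ 5 mod 8 ⇒ (2/349) = -1]
  = -(349/13)    [QR: 13 ≡ 1 mod 4, sign kept]
  = -(11/13)    [349 ≡ 11 mod 13]
  = -(13/11)    [QR: 13 ≡ 1 mod 4, sign kept]
  = -(2/11)    [13 ≡ 2 mod 11]
  = (1/11)    [11 ≡ 3 mod 8 ⇒ (2/11) = -1]
  = 1    [(1/11) = 1]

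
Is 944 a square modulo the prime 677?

yes

(944/677)
  = (267/677)    [944 ≡ 267 mod 677]
  = (677/267)    [QR: 677 ≡ 1 mod 4, sign kept]
  = (143/267)    [677 ≡ 143 mod 267]
  = -(267/143)    [QR: both ≡ 3 mod 4, sign flips]
  = -(124/143)    [267 ≡ 124 mod 143]
  = -(31/143)    [143 ≡ 7 mod 8 ⇒ (2/143)^2 = +1]
  = (143/31)    [QR: both ≡ 3 mod 4, sign flips]
  = (19/31)    [143 ≡ 19 mod 31]
  = -(31/19)    [QR: both ≡ 3 mod 4, sign flips]
  = -(12/19)    [31 ≡ 12 mod 19]
  = -(3/19)    [19 ≡ 3 mod 8 ⇒ (2/19)^2 = +1]
  = (19/3)    [QR: both ≡ 3 mod 4, sign flips]
  = (1/3)    [19 ≡ 1 mod 3]
  = 1    [(1/3) = 1]
(944/677) = 1, and 677 is prime, so 944 is a quadratic residue mod 677.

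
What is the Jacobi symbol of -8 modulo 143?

-1

(-8/143)
  = (135/143)    [-8 ≡ 135 mod 143]
  = -(143/135)    [QR: both ≡ 3 mod 4, sign flips]
  = -(8/135)    [143 ≡ 8 mod 135]
  = -(1/135)    [135 ≡ 7 mod 8 ⇒ (2/135)^3 = +1]
  = -1    [(1/135) = 1]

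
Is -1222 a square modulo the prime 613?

yes

Pull out -1: (-1222|613) = (-1|613)·(1222|613). Since 613 ≡ 1 (mod 4), (-1|613) = +1. Now have (1222|613).
Reduce the numerator: 1222 ≡ 609 (mod 613), so (1222|613) = (609|613).
609 ≡ 1 (mod 4), so quadratic reciprocity gives (609|613) = (613|609). Reduce: 613 ≡ 4 (mod 609). Now have (4|609).
Factor out 2: 4 = 2^2. Since 609 ≡ 1 (mod 8), (2|609) = +1, and (2|609)^2 = +1. Now have (1|609).
(1|609) = 1. Collecting the sign factors: 1.
(-1222|613) = 1, and 613 is prime, so -1222 is a quadratic residue mod 613.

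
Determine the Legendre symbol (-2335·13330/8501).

1

By multiplicativity, (-2335·13330/8501) = (-2335/8501)·(13330/8501).
First factor (-2335/8501):
(-2335/8501)
  = (2335/8501)    [8501 ≡ 1 mod 4 ⇒ (-1/8501) = +1]
  = (8501/2335)    [QR: 8501 ≡ 1 mod 4, sign kept]
  = (1496/2335)    [8501 ≡ 1496 mod 2335]
  = (187/2335)    [2335 ≡ 7 mod 8 ⇒ (2/2335)^3 = +1]
  = -(2335/187)    [QR: both ≡ 3 mod 4, sign flips]
  = -(91/187)    [2335 ≡ 91 mod 187]
  = (187/91)    [QR: both ≡ 3 mod 4, sign flips]
  = (5/91)    [187 ≡ 5 mod 91]
  = (91/5)    [QR: 5 ≡ 1 mod 4, sign kept]
  = (1/5)    [91 ≡ 1 mod 5]
  = 1    [(1/5) = 1]
Second factor (13330/8501):
(13330/8501)
  = (4829/8501)    [13330 ≡ 4829 mod 8501]
  = (8501/4829)    [QR: 4829 ≡ 1 mod 4, sign kept]
  = (3672/4829)    [8501 ≡ 3672 mod 4829]
  = -(459/4829)    [4829 ≡ 5 mod 8 ⇒ (2/4829)^3 = -1]
  = -(4829/459)    [QR: 4829 ≡ 1 mod 4, sign kept]
  = -(239/459)    [4829 ≡ 239 mod 459]
  = (459/239)    [QR: both ≡ 3 mod 4, sign flips]
  = (220/239)    [459 ≡ 220 mod 239]
  = (55/239)    [239 ≡ 7 mod 8 ⇒ (2/239)^2 = +1]
  = -(239/55)    [QR: both ≡ 3 mod 4, sign flips]
  = -(19/55)    [239 ≡ 19 mod 55]
  = (55/19)    [QR: both ≡ 3 mod 4, sign flips]
  = (17/19)    [55 ≡ 17 mod 19]
  = (19/17)    [QR: 17 ≡ 1 mod 4, sign kept]
  = (2/17)    [19 ≡ 2 mod 17]
  = (1/17)    [17 ≡ 1 mod 8 ⇒ (2/17) = +1]
  = 1    [(1/17) = 1]
Product: (1)·(1) = 1.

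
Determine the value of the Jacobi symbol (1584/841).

Reduce the numerator: 1584 ≡ 743 (mod 841), so (1584/841) = (743/841).
841 ≡ 1 (mod 4), so quadratic reciprocity gives (743/841) = (841/743). Reduce: 841 ≡ 98 (mod 743). Now have (98/743).
Factor out 2: 98 = 2·49. Since 743 ≡ 7 (mod 8), (2/743) = +1. Now have (49/743).
49 ≡ 1 (mod 4), so quadratic reciprocity gives (49/743) = (743/49). Reduce: 743 ≡ 8 (mod 49). Now have (8/49).
Factor out 2: 8 = 2^3. Since 49 ≡ 1 (mod 8), (2/49) = +1, and (2/49)^3 = +1. Now have (1/49).
(1/49) = 1. Collecting the sign factors: 1.

1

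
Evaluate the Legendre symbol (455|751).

(455|751)
  = -(751|455)    [QR: both ≡ 3 mod 4, sign flips]
  = -(296|455)    [751 ≡ 296 mod 455]
  = -(37|455)    [455 ≡ 7 mod 8 ⇒ (2|455)^3 = +1]
  = -(455|37)    [QR: 37 ≡ 1 mod 4, sign kept]
  = -(11|37)    [455 ≡ 11 mod 37]
  = -(37|11)    [QR: 37 ≡ 1 mod 4, sign kept]
  = -(4|11)    [37 ≡ 4 mod 11]
  = -(1|11)    [11 ≡ 3 mod 8 ⇒ (2|11)^2 = +1]
  = -1    [(1|11) = 1]

-1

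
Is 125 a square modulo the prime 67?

(125/67)
  = (58/67)    [125 ≡ 58 mod 67]
  = -(29/67)    [67 ≡ 3 mod 8 ⇒ (2/67) = -1]
  = -(67/29)    [QR: 29 ≡ 1 mod 4, sign kept]
  = -(9/29)    [67 ≡ 9 mod 29]
  = -(29/9)    [QR: 9 ≡ 1 mod 4, sign kept]
  = -(2/9)    [29 ≡ 2 mod 9]
  = -(1/9)    [9 ≡ 1 mod 8 ⇒ (2/9) = +1]
  = -1    [(1/9) = 1]
The Legendre symbol is -1, so x^2 ≡ 125 (mod 67) has no solution.

no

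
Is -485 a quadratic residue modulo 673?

(-485/673)
  = (485/673)    [673 ≡ 1 mod 4 ⇒ (-1/673) = +1]
  = (673/485)    [QR: 485 ≡ 1 mod 4, sign kept]
  = (188/485)    [673 ≡ 188 mod 485]
  = (47/485)    [485 ≡ 5 mod 8 ⇒ (2/485)^2 = +1]
  = (485/47)    [QR: 485 ≡ 1 mod 4, sign kept]
  = (15/47)    [485 ≡ 15 mod 47]
  = -(47/15)    [QR: both ≡ 3 mod 4, sign flips]
  = -(2/15)    [47 ≡ 2 mod 15]
  = -(1/15)    [15 ≡ 7 mod 8 ⇒ (2/15) = +1]
  = -1    [(1/15) = 1]
(-485/673) = -1, and 673 is prime, so -485 is not a quadratic residue mod 673.

no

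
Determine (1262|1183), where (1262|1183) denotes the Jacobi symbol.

Reduce the numerator: 1262 ≡ 79 (mod 1183), so (1262|1183) = (79|1183).
Both 79 ≡ 3 and 1183 ≡ 3 (mod 4), so reciprocity gives (79|1183) = -(1183|79). Reduce: 1183 ≡ 77 (mod 79). Now have -(77|79).
77 ≡ 1 (mod 4), so quadratic reciprocity gives (77|79) = (79|77). Reduce: 79 ≡ 2 (mod 77). Now have -(2|77).
Factor out 2: 2 = 2. Since 77 ≡ 5 (mod 8), (2|77) = -1. Now have (1|77).
(1|77) = 1. Collecting the sign factors: 1.

1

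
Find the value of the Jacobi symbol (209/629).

1

(209/629)
  = (629/209)    [QR: 209 ≡ 1 mod 4, sign kept]
  = (2/209)    [629 ≡ 2 mod 209]
  = (1/209)    [209 ≡ 1 mod 8 ⇒ (2/209) = +1]
  = 1    [(1/209) = 1]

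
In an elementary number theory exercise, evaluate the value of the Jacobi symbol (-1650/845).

0

(-1650/845)
  = (40/845)    [-1650 ≡ 40 mod 845]
  = -(5/845)    [845 ≡ 5 mod 8 ⇒ (2/845)^3 = -1]
  = -(845/5)    [QR: 5 ≡ 1 mod 4, sign kept]
  = -(0/5)    [845 ≡ 0 mod 5]
  = 0    [numerator 0, gcd > 1]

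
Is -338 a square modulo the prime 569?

yes

Pull out -1: (-338/569) = (-1/569)·(338/569). Since 569 ≡ 1 (mod 4), (-1/569) = +1. Now have (338/569).
Factor out 2: 338 = 2·169. Since 569 ≡ 1 (mod 8), (2/569) = +1. Now have (169/569).
169 ≡ 1 (mod 4), so quadratic reciprocity gives (169/569) = (569/169). Reduce: 569 ≡ 62 (mod 169). Now have (62/169).
Factor out 2: 62 = 2·31. Since 169 ≡ 1 (mod 8), (2/169) = +1. Now have (31/169).
169 ≡ 1 (mod 4), so quadratic reciprocity gives (31/169) = (169/31). Reduce: 169 ≡ 14 (mod 31). Now have (14/31).
Factor out 2: 14 = 2·7. Since 31 ≡ 7 (mod 8), (2/31) = +1. Now have (7/31).
Both 7 ≡ 3 and 31 ≡ 3 (mod 4), so reciprocity gives (7/31) = -(31/7). Reduce: 31 ≡ 3 (mod 7). Now have -(3/7).
Both 3 ≡ 3 and 7 ≡ 3 (mod 4), so reciprocity gives (3/7) = -(7/3). Reduce: 7 ≡ 1 (mod 3). Now have (1/3).
(1/3) = 1. Collecting the sign factors: 1.
(-338/569) = 1, and 569 is prime, so -338 is a quadratic residue mod 569.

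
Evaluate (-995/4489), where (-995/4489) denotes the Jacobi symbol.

Pull out -1: (-995/4489) = (-1/4489)·(995/4489). Since 4489 ≡ 1 (mod 4), (-1/4489) = +1. Now have (995/4489).
4489 ≡ 1 (mod 4), so quadratic reciprocity gives (995/4489) = (4489/995). Reduce: 4489 ≡ 509 (mod 995). Now have (509/995).
509 ≡ 1 (mod 4), so quadratic reciprocity gives (509/995) = (995/509). Reduce: 995 ≡ 486 (mod 509). Now have (486/509).
Factor out 2: 486 = 2·243. Since 509 ≡ 5 (mod 8), (2/509) = -1. Now have -(243/509).
509 ≡ 1 (mod 4), so quadratic reciprocity gives (243/509) = (509/243). Reduce: 509 ≡ 23 (mod 243). Now have -(23/243).
Both 23 ≡ 3 and 243 ≡ 3 (mod 4), so reciprocity gives (23/243) = -(243/23). Reduce: 243 ≡ 13 (mod 23). Now have (13/23).
13 ≡ 1 (mod 4), so quadratic reciprocity gives (13/23) = (23/13). Reduce: 23 ≡ 10 (mod 13). Now have (10/13).
Factor out 2: 10 = 2·5. Since 13 ≡ 5 (mod 8), (2/13) = -1. Now have -(5/13).
5 ≡ 1 (mod 4), so quadratic reciprocity gives (5/13) = (13/5). Reduce: 13 ≡ 3 (mod 5). Now have -(3/5).
5 ≡ 1 (mod 4), so quadratic reciprocity gives (3/5) = (5/3). Reduce: 5 ≡ 2 (mod 3). Now have -(2/3).
Factor out 2: 2 = 2. Since 3 ≡ 3 (mod 8), (2/3) = -1. Now have (1/3).
(1/3) = 1. Collecting the sign factors: 1.

1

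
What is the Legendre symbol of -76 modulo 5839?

1

Reduce the numerator: -76 ≡ 5763 (mod 5839), so (-76 / 5839) = (5763 / 5839).
Both 5763 ≡ 3 and 5839 ≡ 3 (mod 4), so reciprocity gives (5763 / 5839) = -(5839 / 5763). Reduce: 5839 ≡ 76 (mod 5763). Now have -(76 / 5763).
Factor out 2: 76 = 2^2·19. Since 5763 ≡ 3 (mod 8), (2 / 5763) = -1, and (2 / 5763)^2 = +1. Now have -(19 / 5763).
Both 19 ≡ 3 and 5763 ≡ 3 (mod 4), so reciprocity gives (19 / 5763) = -(5763 / 19). Reduce: 5763 ≡ 6 (mod 19). Now have (6 / 19).
Factor out 2: 6 = 2·3. Since 19 ≡ 3 (mod 8), (2 / 19) = -1. Now have -(3 / 19).
Both 3 ≡ 3 and 19 ≡ 3 (mod 4), so reciprocity gives (3 / 19) = -(19 / 3). Reduce: 19 ≡ 1 (mod 3). Now have (1 / 3).
(1 / 3) = 1. Collecting the sign factors: 1.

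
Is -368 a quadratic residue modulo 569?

Reduce the numerator: -368 ≡ 201 (mod 569), so (-368|569) = (201|569).
201 ≡ 1 (mod 4), so quadratic reciprocity gives (201|569) = (569|201). Reduce: 569 ≡ 167 (mod 201). Now have (167|201).
201 ≡ 1 (mod 4), so quadratic reciprocity gives (167|201) = (201|167). Reduce: 201 ≡ 34 (mod 167). Now have (34|167).
Factor out 2: 34 = 2·17. Since 167 ≡ 7 (mod 8), (2|167) = +1. Now have (17|167).
17 ≡ 1 (mod 4), so quadratic reciprocity gives (17|167) = (167|17). Reduce: 167 ≡ 14 (mod 17). Now have (14|17).
Factor out 2: 14 = 2·7. Since 17 ≡ 1 (mod 8), (2|17) = +1. Now have (7|17).
17 ≡ 1 (mod 4), so quadratic reciprocity gives (7|17) = (17|7). Reduce: 17 ≡ 3 (mod 7). Now have (3|7).
Both 3 ≡ 3 and 7 ≡ 3 (mod 4), so reciprocity gives (3|7) = -(7|3). Reduce: 7 ≡ 1 (mod 3). Now have -(1|3).
(1|3) = 1. Collecting the sign factors: -1.
The Legendre symbol is -1, so x^2 ≡ -368 (mod 569) has no solution.

no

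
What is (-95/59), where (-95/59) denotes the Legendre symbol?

Pull out -1: (-95/59) = (-1/59)·(95/59). Since 59 ≡ 3 (mod 4), (-1/59) = -1. Now have -(95/59).
Reduce the numerator: 95 ≡ 36 (mod 59), so (95/59) = (36/59).
Factor out 2: 36 = 2^2·9. Since 59 ≡ 3 (mod 8), (2/59) = -1, and (2/59)^2 = +1. Now have -(9/59).
9 ≡ 1 (mod 4), so quadratic reciprocity gives (9/59) = (59/9). Reduce: 59 ≡ 5 (mod 9). Now have -(5/9).
5 ≡ 1 (mod 4), so quadratic reciprocity gives (5/9) = (9/5). Reduce: 9 ≡ 4 (mod 5). Now have -(4/5).
Factor out 2: 4 = 2^2. Since 5 ≡ 5 (mod 8), (2/5) = -1, and (2/5)^2 = +1. Now have -(1/5).
(1/5) = 1. Collecting the sign factors: -1.

-1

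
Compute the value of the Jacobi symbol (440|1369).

(440|1369)
  = (55|1369)    [1369 ≡ 1 mod 8 ⇒ (2|1369)^3 = +1]
  = (1369|55)    [QR: 1369 ≡ 1 mod 4, sign kept]
  = (49|55)    [1369 ≡ 49 mod 55]
  = (55|49)    [QR: 49 ≡ 1 mod 4, sign kept]
  = (6|49)    [55 ≡ 6 mod 49]
  = (3|49)    [49 ≡ 1 mod 8 ⇒ (2|49) = +1]
  = (49|3)    [QR: 49 ≡ 1 mod 4, sign kept]
  = (1|3)    [49 ≡ 1 mod 3]
  = 1    [(1|3) = 1]

1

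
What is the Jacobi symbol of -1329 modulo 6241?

Reduce the numerator: -1329 ≡ 4912 (mod 6241), so (-1329/6241) = (4912/6241).
Factor out 2: 4912 = 2^4·307. Since 6241 ≡ 1 (mod 8), (2/6241) = +1, and (2/6241)^4 = +1. Now have (307/6241).
6241 ≡ 1 (mod 4), so quadratic reciprocity gives (307/6241) = (6241/307). Reduce: 6241 ≡ 101 (mod 307). Now have (101/307).
101 ≡ 1 (mod 4), so quadratic reciprocity gives (101/307) = (307/101). Reduce: 307 ≡ 4 (mod 101). Now have (4/101).
Factor out 2: 4 = 2^2. Since 101 ≡ 5 (mod 8), (2/101) = -1, and (2/101)^2 = +1. Now have (1/101).
(1/101) = 1. Collecting the sign factors: 1.

1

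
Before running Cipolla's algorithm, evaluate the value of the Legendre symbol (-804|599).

(-804|599)
  = (394|599)    [-804 ≡ 394 mod 599]
  = (197|599)    [599 ≡ 7 mod 8 ⇒ (2|599) = +1]
  = (599|197)    [QR: 197 ≡ 1 mod 4, sign kept]
  = (8|197)    [599 ≡ 8 mod 197]
  = -(1|197)    [197 ≡ 5 mod 8 ⇒ (2|197)^3 = -1]
  = -1    [(1|197) = 1]

-1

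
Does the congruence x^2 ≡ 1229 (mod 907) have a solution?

(1229/907)
  = (322/907)    [1229 ≡ 322 mod 907]
  = -(161/907)    [907 ≡ 3 mod 8 ⇒ (2/907) = -1]
  = -(907/161)    [QR: 161 ≡ 1 mod 4, sign kept]
  = -(102/161)    [907 ≡ 102 mod 161]
  = -(51/161)    [161 ≡ 1 mod 8 ⇒ (2/161) = +1]
  = -(161/51)    [QR: 161 ≡ 1 mod 4, sign kept]
  = -(8/51)    [161 ≡ 8 mod 51]
  = (1/51)    [51 ≡ 3 mod 8 ⇒ (2/51)^3 = -1]
  = 1    [(1/51) = 1]
(1229/907) = 1, and 907 is prime, so 1229 is a quadratic residue mod 907.

yes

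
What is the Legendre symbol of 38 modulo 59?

-1

Factor out 2: 38 = 2·19. Since 59 ≡ 3 (mod 8), (2/59) = -1. Now have -(19/59).
Both 19 ≡ 3 and 59 ≡ 3 (mod 4), so reciprocity gives (19/59) = -(59/19). Reduce: 59 ≡ 2 (mod 19). Now have (2/19).
Factor out 2: 2 = 2. Since 19 ≡ 3 (mod 8), (2/19) = -1. Now have -(1/19).
(1/19) = 1. Collecting the sign factors: -1.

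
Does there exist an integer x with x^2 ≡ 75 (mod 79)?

no

Both 75 ≡ 3 and 79 ≡ 3 (mod 4), so reciprocity gives (75|79) = -(79|75). Reduce: 79 ≡ 4 (mod 75). Now have -(4|75).
Factor out 2: 4 = 2^2. Since 75 ≡ 3 (mod 8), (2|75) = -1, and (2|75)^2 = +1. Now have -(1|75).
(1|75) = 1. Collecting the sign factors: -1.
The Legendre symbol is -1, so x^2 ≡ 75 (mod 79) has no solution.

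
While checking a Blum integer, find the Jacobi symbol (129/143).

-1

(129/143)
  = (143/129)    [QR: 129 ≡ 1 mod 4, sign kept]
  = (14/129)    [143 ≡ 14 mod 129]
  = (7/129)    [129 ≡ 1 mod 8 ⇒ (2/129) = +1]
  = (129/7)    [QR: 129 ≡ 1 mod 4, sign kept]
  = (3/7)    [129 ≡ 3 mod 7]
  = -(7/3)    [QR: both ≡ 3 mod 4, sign flips]
  = -(1/3)    [7 ≡ 1 mod 3]
  = -1    [(1/3) = 1]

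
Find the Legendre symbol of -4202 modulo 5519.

Reduce the numerator: -4202 ≡ 1317 (mod 5519), so (-4202/5519) = (1317/5519).
1317 ≡ 1 (mod 4), so quadratic reciprocity gives (1317/5519) = (5519/1317). Reduce: 5519 ≡ 251 (mod 1317). Now have (251/1317).
1317 ≡ 1 (mod 4), so quadratic reciprocity gives (251/1317) = (1317/251). Reduce: 1317 ≡ 62 (mod 251). Now have (62/251).
Factor out 2: 62 = 2·31. Since 251 ≡ 3 (mod 8), (2/251) = -1. Now have -(31/251).
Both 31 ≡ 3 and 251 ≡ 3 (mod 4), so reciprocity gives (31/251) = -(251/31). Reduce: 251 ≡ 3 (mod 31). Now have (3/31).
Both 3 ≡ 3 and 31 ≡ 3 (mod 4), so reciprocity gives (3/31) = -(31/3). Reduce: 31 ≡ 1 (mod 3). Now have -(1/3).
(1/3) = 1. Collecting the sign factors: -1.

-1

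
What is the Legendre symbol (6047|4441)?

-1

Reduce the numerator: 6047 ≡ 1606 (mod 4441), so (6047|4441) = (1606|4441).
Factor out 2: 1606 = 2·803. Since 4441 ≡ 1 (mod 8), (2|4441) = +1. Now have (803|4441).
4441 ≡ 1 (mod 4), so quadratic reciprocity gives (803|4441) = (4441|803). Reduce: 4441 ≡ 426 (mod 803). Now have (426|803).
Factor out 2: 426 = 2·213. Since 803 ≡ 3 (mod 8), (2|803) = -1. Now have -(213|803).
213 ≡ 1 (mod 4), so quadratic reciprocity gives (213|803) = (803|213). Reduce: 803 ≡ 164 (mod 213). Now have -(164|213).
Factor out 2: 164 = 2^2·41. Since 213 ≡ 5 (mod 8), (2|213) = -1, and (2|213)^2 = +1. Now have -(41|213).
41 ≡ 1 (mod 4), so quadratic reciprocity gives (41|213) = (213|41). Reduce: 213 ≡ 8 (mod 41). Now have -(8|41).
Factor out 2: 8 = 2^3. Since 41 ≡ 1 (mod 8), (2|41) = +1, and (2|41)^3 = +1. Now have -(1|41).
(1|41) = 1. Collecting the sign factors: -1.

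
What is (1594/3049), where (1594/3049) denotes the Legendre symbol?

-1

Factor out 2: 1594 = 2·797. Since 3049 ≡ 1 (mod 8), (2/3049) = +1. Now have (797/3049).
797 ≡ 1 (mod 4), so quadratic reciprocity gives (797/3049) = (3049/797). Reduce: 3049 ≡ 658 (mod 797). Now have (658/797).
Factor out 2: 658 = 2·329. Since 797 ≡ 5 (mod 8), (2/797) = -1. Now have -(329/797).
329 ≡ 1 (mod 4), so quadratic reciprocity gives (329/797) = (797/329). Reduce: 797 ≡ 139 (mod 329). Now have -(139/329).
329 ≡ 1 (mod 4), so quadratic reciprocity gives (139/329) = (329/139). Reduce: 329 ≡ 51 (mod 139). Now have -(51/139).
Both 51 ≡ 3 and 139 ≡ 3 (mod 4), so reciprocity gives (51/139) = -(139/51). Reduce: 139 ≡ 37 (mod 51). Now have (37/51).
37 ≡ 1 (mod 4), so quadratic reciprocity gives (37/51) = (51/37). Reduce: 51 ≡ 14 (mod 37). Now have (14/37).
Factor out 2: 14 = 2·7. Since 37 ≡ 5 (mod 8), (2/37) = -1. Now have -(7/37).
37 ≡ 1 (mod 4), so quadratic reciprocity gives (7/37) = (37/7). Reduce: 37 ≡ 2 (mod 7). Now have -(2/7).
Factor out 2: 2 = 2. Since 7 ≡ 7 (mod 8), (2/7) = +1. Now have -(1/7).
(1/7) = 1. Collecting the sign factors: -1.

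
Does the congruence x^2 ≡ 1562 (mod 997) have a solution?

yes

(1562/997)
  = (565/997)    [1562 ≡ 565 mod 997]
  = (997/565)    [QR: 565 ≡ 1 mod 4, sign kept]
  = (432/565)    [997 ≡ 432 mod 565]
  = (27/565)    [565 ≡ 5 mod 8 ⇒ (2/565)^4 = +1]
  = (565/27)    [QR: 565 ≡ 1 mod 4, sign kept]
  = (25/27)    [565 ≡ 25 mod 27]
  = (27/25)    [QR: 25 ≡ 1 mod 4, sign kept]
  = (2/25)    [27 ≡ 2 mod 25]
  = (1/25)    [25 ≡ 1 mod 8 ⇒ (2/25) = +1]
  = 1    [(1/25) = 1]
(1562/997) = 1, and 997 is prime, so 1562 is a quadratic residue mod 997.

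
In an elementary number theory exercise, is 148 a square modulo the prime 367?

(148/367)
  = (37/367)    [367 ≡ 7 mod 8 ⇒ (2/367)^2 = +1]
  = (367/37)    [QR: 37 ≡ 1 mod 4, sign kept]
  = (34/37)    [367 ≡ 34 mod 37]
  = -(17/37)    [37 ≡ 5 mod 8 ⇒ (2/37) = -1]
  = -(37/17)    [QR: 17 ≡ 1 mod 4, sign kept]
  = -(3/17)    [37 ≡ 3 mod 17]
  = -(17/3)    [QR: 17 ≡ 1 mod 4, sign kept]
  = -(2/3)    [17 ≡ 2 mod 3]
  = (1/3)    [3 ≡ 3 mod 8 ⇒ (2/3) = -1]
  = 1    [(1/3) = 1]
The Legendre symbol is 1, so x^2 ≡ 148 (mod 367) has solution.

yes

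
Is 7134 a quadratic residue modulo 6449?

no

Reduce the numerator: 7134 ≡ 685 (mod 6449), so (7134|6449) = (685|6449).
685 ≡ 1 (mod 4), so quadratic reciprocity gives (685|6449) = (6449|685). Reduce: 6449 ≡ 284 (mod 685). Now have (284|685).
Factor out 2: 284 = 2^2·71. Since 685 ≡ 5 (mod 8), (2|685) = -1, and (2|685)^2 = +1. Now have (71|685).
685 ≡ 1 (mod 4), so quadratic reciprocity gives (71|685) = (685|71). Reduce: 685 ≡ 46 (mod 71). Now have (46|71).
Factor out 2: 46 = 2·23. Since 71 ≡ 7 (mod 8), (2|71) = +1. Now have (23|71).
Both 23 ≡ 3 and 71 ≡ 3 (mod 4), so reciprocity gives (23|71) = -(71|23). Reduce: 71 ≡ 2 (mod 23). Now have -(2|23).
Factor out 2: 2 = 2. Since 23 ≡ 7 (mod 8), (2|23) = +1. Now have -(1|23).
(1|23) = 1. Collecting the sign factors: -1.
(7134|6449) = -1, and 6449 is prime, so 7134 is not a quadratic residue mod 6449.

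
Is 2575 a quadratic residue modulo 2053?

no

Reduce the numerator: 2575 ≡ 522 (mod 2053), so (2575/2053) = (522/2053).
Factor out 2: 522 = 2·261. Since 2053 ≡ 5 (mod 8), (2/2053) = -1. Now have -(261/2053).
261 ≡ 1 (mod 4), so quadratic reciprocity gives (261/2053) = (2053/261). Reduce: 2053 ≡ 226 (mod 261). Now have -(226/261).
Factor out 2: 226 = 2·113. Since 261 ≡ 5 (mod 8), (2/261) = -1. Now have (113/261).
113 ≡ 1 (mod 4), so quadratic reciprocity gives (113/261) = (261/113). Reduce: 261 ≡ 35 (mod 113). Now have (35/113).
113 ≡ 1 (mod 4), so quadratic reciprocity gives (35/113) = (113/35). Reduce: 113 ≡ 8 (mod 35). Now have (8/35).
Factor out 2: 8 = 2^3. Since 35 ≡ 3 (mod 8), (2/35) = -1, and (2/35)^3 = -1. Now have -(1/35).
(1/35) = 1. Collecting the sign factors: -1.
(2575/2053) = -1, and 2053 is prime, so 2575 is not a quadratic residue mod 2053.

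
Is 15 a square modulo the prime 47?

Both 15 ≡ 3 and 47 ≡ 3 (mod 4), so reciprocity gives (15|47) = -(47|15). Reduce: 47 ≡ 2 (mod 15). Now have -(2|15).
Factor out 2: 2 = 2. Since 15 ≡ 7 (mod 8), (2|15) = +1. Now have -(1|15).
(1|15) = 1. Collecting the sign factors: -1.
(15|47) = -1, and 47 is prime, so 15 is not a quadratic residue mod 47.

no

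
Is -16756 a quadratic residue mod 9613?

yes

Reduce the numerator: -16756 ≡ 2470 (mod 9613), so (-16756/9613) = (2470/9613).
Factor out 2: 2470 = 2·1235. Since 9613 ≡ 5 (mod 8), (2/9613) = -1. Now have -(1235/9613).
9613 ≡ 1 (mod 4), so quadratic reciprocity gives (1235/9613) = (9613/1235). Reduce: 9613 ≡ 968 (mod 1235). Now have -(968/1235).
Factor out 2: 968 = 2^3·121. Since 1235 ≡ 3 (mod 8), (2/1235) = -1, and (2/1235)^3 = -1. Now have (121/1235).
121 ≡ 1 (mod 4), so quadratic reciprocity gives (121/1235) = (1235/121). Reduce: 1235 ≡ 25 (mod 121). Now have (25/121).
25 ≡ 1 (mod 4), so quadratic reciprocity gives (25/121) = (121/25). Reduce: 121 ≡ 21 (mod 25). Now have (21/25).
21 ≡ 1 (mod 4), so quadratic reciprocity gives (21/25) = (25/21). Reduce: 25 ≡ 4 (mod 21). Now have (4/21).
Factor out 2: 4 = 2^2. Since 21 ≡ 5 (mod 8), (2/21) = -1, and (2/21)^2 = +1. Now have (1/21).
(1/21) = 1. Collecting the sign factors: 1.
The Legendre symbol is 1, so x^2 ≡ -16756 (mod 9613) has solution.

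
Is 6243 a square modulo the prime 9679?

yes

Both 6243 ≡ 3 and 9679 ≡ 3 (mod 4), so reciprocity gives (6243|9679) = -(9679|6243). Reduce: 9679 ≡ 3436 (mod 6243). Now have -(3436|6243).
Factor out 2: 3436 = 2^2·859. Since 6243 ≡ 3 (mod 8), (2|6243) = -1, and (2|6243)^2 = +1. Now have -(859|6243).
Both 859 ≡ 3 and 6243 ≡ 3 (mod 4), so reciprocity gives (859|6243) = -(6243|859). Reduce: 6243 ≡ 230 (mod 859). Now have (230|859).
Factor out 2: 230 = 2·115. Since 859 ≡ 3 (mod 8), (2|859) = -1. Now have -(115|859).
Both 115 ≡ 3 and 859 ≡ 3 (mod 4), so reciprocity gives (115|859) = -(859|115). Reduce: 859 ≡ 54 (mod 115). Now have (54|115).
Factor out 2: 54 = 2·27. Since 115 ≡ 3 (mod 8), (2|115) = -1. Now have -(27|115).
Both 27 ≡ 3 and 115 ≡ 3 (mod 4), so reciprocity gives (27|115) = -(115|27). Reduce: 115 ≡ 7 (mod 27). Now have (7|27).
Both 7 ≡ 3 and 27 ≡ 3 (mod 4), so reciprocity gives (7|27) = -(27|7). Reduce: 27 ≡ 6 (mod 7). Now have -(6|7).
Factor out 2: 6 = 2·3. Since 7 ≡ 7 (mod 8), (2|7) = +1. Now have -(3|7).
Both 3 ≡ 3 and 7 ≡ 3 (mod 4), so reciprocity gives (3|7) = -(7|3). Reduce: 7 ≡ 1 (mod 3). Now have (1|3).
(1|3) = 1. Collecting the sign factors: 1.
The Legendre symbol is 1, so x^2 ≡ 6243 (mod 9679) has solution.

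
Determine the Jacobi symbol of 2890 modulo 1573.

1

Reduce the numerator: 2890 ≡ 1317 (mod 1573), so (2890|1573) = (1317|1573).
1317 ≡ 1 (mod 4), so quadratic reciprocity gives (1317|1573) = (1573|1317). Reduce: 1573 ≡ 256 (mod 1317). Now have (256|1317).
Factor out 2: 256 = 2^8. Since 1317 ≡ 5 (mod 8), (2|1317) = -1, and (2|1317)^8 = +1. Now have (1|1317).
(1|1317) = 1. Collecting the sign factors: 1.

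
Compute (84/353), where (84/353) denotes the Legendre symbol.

Factor out 2: 84 = 2^2·21. Since 353 ≡ 1 (mod 8), (2/353) = +1, and (2/353)^2 = +1. Now have (21/353).
21 ≡ 1 (mod 4), so quadratic reciprocity gives (21/353) = (353/21). Reduce: 353 ≡ 17 (mod 21). Now have (17/21).
17 ≡ 1 (mod 4), so quadratic reciprocity gives (17/21) = (21/17). Reduce: 21 ≡ 4 (mod 17). Now have (4/17).
Factor out 2: 4 = 2^2. Since 17 ≡ 1 (mod 8), (2/17) = +1, and (2/17)^2 = +1. Now have (1/17).
(1/17) = 1. Collecting the sign factors: 1.

1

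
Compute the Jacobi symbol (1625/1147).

-1

(1625/1147)
  = (478/1147)    [1625 ≡ 478 mod 1147]
  = -(239/1147)    [1147 ≡ 3 mod 8 ⇒ (2/1147) = -1]
  = (1147/239)    [QR: both ≡ 3 mod 4, sign flips]
  = (191/239)    [1147 ≡ 191 mod 239]
  = -(239/191)    [QR: both ≡ 3 mod 4, sign flips]
  = -(48/191)    [239 ≡ 48 mod 191]
  = -(3/191)    [191 ≡ 7 mod 8 ⇒ (2/191)^4 = +1]
  = (191/3)    [QR: both ≡ 3 mod 4, sign flips]
  = (2/3)    [191 ≡ 2 mod 3]
  = -(1/3)    [3 ≡ 3 mod 8 ⇒ (2/3) = -1]
  = -1    [(1/3) = 1]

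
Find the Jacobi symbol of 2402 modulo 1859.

(2402/1859)
  = (543/1859)    [2402 ≡ 543 mod 1859]
  = -(1859/543)    [QR: both ≡ 3 mod 4, sign flips]
  = -(230/543)    [1859 ≡ 230 mod 543]
  = -(115/543)    [543 ≡ 7 mod 8 ⇒ (2/543) = +1]
  = (543/115)    [QR: both ≡ 3 mod 4, sign flips]
  = (83/115)    [543 ≡ 83 mod 115]
  = -(115/83)    [QR: both ≡ 3 mod 4, sign flips]
  = -(32/83)    [115 ≡ 32 mod 83]
  = (1/83)    [83 ≡ 3 mod 8 ⇒ (2/83)^5 = -1]
  = 1    [(1/83) = 1]

1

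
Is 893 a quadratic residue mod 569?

(893/569)
  = (324/569)    [893 ≡ 324 mod 569]
  = (81/569)    [569 ≡ 1 mod 8 ⇒ (2/569)^2 = +1]
  = (569/81)    [QR: 81 ≡ 1 mod 4, sign kept]
  = (2/81)    [569 ≡ 2 mod 81]
  = (1/81)    [81 ≡ 1 mod 8 ⇒ (2/81) = +1]
  = 1    [(1/81) = 1]
The Legendre symbol is 1, so x^2 ≡ 893 (mod 569) has solution.

yes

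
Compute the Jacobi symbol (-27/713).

-1

Reduce the numerator: -27 ≡ 686 (mod 713), so (-27/713) = (686/713).
Factor out 2: 686 = 2·343. Since 713 ≡ 1 (mod 8), (2/713) = +1. Now have (343/713).
713 ≡ 1 (mod 4), so quadratic reciprocity gives (343/713) = (713/343). Reduce: 713 ≡ 27 (mod 343). Now have (27/343).
Both 27 ≡ 3 and 343 ≡ 3 (mod 4), so reciprocity gives (27/343) = -(343/27). Reduce: 343 ≡ 19 (mod 27). Now have -(19/27).
Both 19 ≡ 3 and 27 ≡ 3 (mod 4), so reciprocity gives (19/27) = -(27/19). Reduce: 27 ≡ 8 (mod 19). Now have (8/19).
Factor out 2: 8 = 2^3. Since 19 ≡ 3 (mod 8), (2/19) = -1, and (2/19)^3 = -1. Now have -(1/19).
(1/19) = 1. Collecting the sign factors: -1.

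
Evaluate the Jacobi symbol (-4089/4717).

-1

(-4089/4717)
  = (4089/4717)    [4717 ≡ 1 mod 4 ⇒ (-1/4717) = +1]
  = (4717/4089)    [QR: 4089 ≡ 1 mod 4, sign kept]
  = (628/4089)    [4717 ≡ 628 mod 4089]
  = (157/4089)    [4089 ≡ 1 mod 8 ⇒ (2/4089)^2 = +1]
  = (4089/157)    [QR: 157 ≡ 1 mod 4, sign kept]
  = (7/157)    [4089 ≡ 7 mod 157]
  = (157/7)    [QR: 157 ≡ 1 mod 4, sign kept]
  = (3/7)    [157 ≡ 3 mod 7]
  = -(7/3)    [QR: both ≡ 3 mod 4, sign flips]
  = -(1/3)    [7 ≡ 1 mod 3]
  = -1    [(1/3) = 1]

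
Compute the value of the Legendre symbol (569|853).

569 ≡ 1 (mod 4), so quadratic reciprocity gives (569|853) = (853|569). Reduce: 853 ≡ 284 (mod 569). Now have (284|569).
Factor out 2: 284 = 2^2·71. Since 569 ≡ 1 (mod 8), (2|569) = +1, and (2|569)^2 = +1. Now have (71|569).
569 ≡ 1 (mod 4), so quadratic reciprocity gives (71|569) = (569|71). Reduce: 569 ≡ 1 (mod 71). Now have (1|71).
(1|71) = 1. Collecting the sign factors: 1.

1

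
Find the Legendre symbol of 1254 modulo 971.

(1254 / 971)
  = (283 / 971)    [1254 ≡ 283 mod 971]
  = -(971 / 283)    [QR: both ≡ 3 mod 4, sign flips]
  = -(122 / 283)    [971 ≡ 122 mod 283]
  = (61 / 283)    [283 ≡ 3 mod 8 ⇒ (2 / 283) = -1]
  = (283 / 61)    [QR: 61 ≡ 1 mod 4, sign kept]
  = (39 / 61)    [283 ≡ 39 mod 61]
  = (61 / 39)    [QR: 61 ≡ 1 mod 4, sign kept]
  = (22 / 39)    [61 ≡ 22 mod 39]
  = (11 / 39)    [39 ≡ 7 mod 8 ⇒ (2 / 39) = +1]
  = -(39 / 11)    [QR: both ≡ 3 mod 4, sign flips]
  = -(6 / 11)    [39 ≡ 6 mod 11]
  = (3 / 11)    [11 ≡ 3 mod 8 ⇒ (2 / 11) = -1]
  = -(11 / 3)    [QR: both ≡ 3 mod 4, sign flips]
  = -(2 / 3)    [11 ≡ 2 mod 3]
  = (1 / 3)    [3 ≡ 3 mod 8 ⇒ (2 / 3) = -1]
  = 1    [(1 / 3) = 1]

1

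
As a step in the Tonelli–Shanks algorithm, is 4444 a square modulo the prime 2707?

(4444|2707)
  = (1737|2707)    [4444 ≡ 1737 mod 2707]
  = (2707|1737)    [QR: 1737 ≡ 1 mod 4, sign kept]
  = (970|1737)    [2707 ≡ 970 mod 1737]
  = (485|1737)    [1737 ≡ 1 mod 8 ⇒ (2|1737) = +1]
  = (1737|485)    [QR: 485 ≡ 1 mod 4, sign kept]
  = (282|485)    [1737 ≡ 282 mod 485]
  = -(141|485)    [485 ≡ 5 mod 8 ⇒ (2|485) = -1]
  = -(485|141)    [QR: 141 ≡ 1 mod 4, sign kept]
  = -(62|141)    [485 ≡ 62 mod 141]
  = (31|141)    [141 ≡ 5 mod 8 ⇒ (2|141) = -1]
  = (141|31)    [QR: 141 ≡ 1 mod 4, sign kept]
  = (17|31)    [141 ≡ 17 mod 31]
  = (31|17)    [QR: 17 ≡ 1 mod 4, sign kept]
  = (14|17)    [31 ≡ 14 mod 17]
  = (7|17)    [17 ≡ 1 mod 8 ⇒ (2|17) = +1]
  = (17|7)    [QR: 17 ≡ 1 mod 4, sign kept]
  = (3|7)    [17 ≡ 3 mod 7]
  = -(7|3)    [QR: both ≡ 3 mod 4, sign flips]
  = -(1|3)    [7 ≡ 1 mod 3]
  = -1    [(1|3) = 1]
(4444|2707) = -1, and 2707 is prime, so 4444 is not a quadratic residue mod 2707.

no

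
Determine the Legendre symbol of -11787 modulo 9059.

-1

(-11787|9059)
  = -(11787|9059)    [9059 ≡ 3 mod 4 ⇒ (-1|9059) = -1]
  = -(2728|9059)    [11787 ≡ 2728 mod 9059]
  = (341|9059)    [9059 ≡ 3 mod 8 ⇒ (2|9059)^3 = -1]
  = (9059|341)    [QR: 341 ≡ 1 mod 4, sign kept]
  = (193|341)    [9059 ≡ 193 mod 341]
  = (341|193)    [QR: 193 ≡ 1 mod 4, sign kept]
  = (148|193)    [341 ≡ 148 mod 193]
  = (37|193)    [193 ≡ 1 mod 8 ⇒ (2|193)^2 = +1]
  = (193|37)    [QR: 37 ≡ 1 mod 4, sign kept]
  = (8|37)    [193 ≡ 8 mod 37]
  = -(1|37)    [37 ≡ 5 mod 8 ⇒ (2|37)^3 = -1]
  = -1    [(1|37) = 1]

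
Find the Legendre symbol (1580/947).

(1580/947)
  = (633/947)    [1580 ≡ 633 mod 947]
  = (947/633)    [QR: 633 ≡ 1 mod 4, sign kept]
  = (314/633)    [947 ≡ 314 mod 633]
  = (157/633)    [633 ≡ 1 mod 8 ⇒ (2/633) = +1]
  = (633/157)    [QR: 157 ≡ 1 mod 4, sign kept]
  = (5/157)    [633 ≡ 5 mod 157]
  = (157/5)    [QR: 5 ≡ 1 mod 4, sign kept]
  = (2/5)    [157 ≡ 2 mod 5]
  = -(1/5)    [5 ≡ 5 mod 8 ⇒ (2/5) = -1]
  = -1    [(1/5) = 1]

-1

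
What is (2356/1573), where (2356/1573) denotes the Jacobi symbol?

1

Reduce the numerator: 2356 ≡ 783 (mod 1573), so (2356/1573) = (783/1573).
1573 ≡ 1 (mod 4), so quadratic reciprocity gives (783/1573) = (1573/783). Reduce: 1573 ≡ 7 (mod 783). Now have (7/783).
Both 7 ≡ 3 and 783 ≡ 3 (mod 4), so reciprocity gives (7/783) = -(783/7). Reduce: 783 ≡ 6 (mod 7). Now have -(6/7).
Factor out 2: 6 = 2·3. Since 7 ≡ 7 (mod 8), (2/7) = +1. Now have -(3/7).
Both 3 ≡ 3 and 7 ≡ 3 (mod 4), so reciprocity gives (3/7) = -(7/3). Reduce: 7 ≡ 1 (mod 3). Now have (1/3).
(1/3) = 1. Collecting the sign factors: 1.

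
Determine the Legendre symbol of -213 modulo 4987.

(-213/4987)
  = -(213/4987)    [4987 ≡ 3 mod 4 ⇒ (-1/4987) = -1]
  = -(4987/213)    [QR: 213 ≡ 1 mod 4, sign kept]
  = -(88/213)    [4987 ≡ 88 mod 213]
  = (11/213)    [213 ≡ 5 mod 8 ⇒ (2/213)^3 = -1]
  = (213/11)    [QR: 213 ≡ 1 mod 4, sign kept]
  = (4/11)    [213 ≡ 4 mod 11]
  = (1/11)    [11 ≡ 3 mod 8 ⇒ (2/11)^2 = +1]
  = 1    [(1/11) = 1]

1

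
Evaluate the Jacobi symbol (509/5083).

509 ≡ 1 (mod 4), so quadratic reciprocity gives (509/5083) = (5083/509). Reduce: 5083 ≡ 502 (mod 509). Now have (502/509).
Factor out 2: 502 = 2·251. Since 509 ≡ 5 (mod 8), (2/509) = -1. Now have -(251/509).
509 ≡ 1 (mod 4), so quadratic reciprocity gives (251/509) = (509/251). Reduce: 509 ≡ 7 (mod 251). Now have -(7/251).
Both 7 ≡ 3 and 251 ≡ 3 (mod 4), so reciprocity gives (7/251) = -(251/7). Reduce: 251 ≡ 6 (mod 7). Now have (6/7).
Factor out 2: 6 = 2·3. Since 7 ≡ 7 (mod 8), (2/7) = +1. Now have (3/7).
Both 3 ≡ 3 and 7 ≡ 3 (mod 4), so reciprocity gives (3/7) = -(7/3). Reduce: 7 ≡ 1 (mod 3). Now have -(1/3).
(1/3) = 1. Collecting the sign factors: -1.

-1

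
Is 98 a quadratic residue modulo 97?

Reduce the numerator: 98 ≡ 1 (mod 97), so (98/97) = (1/97).
(1/97) = 1. Collecting the sign factors: 1.
(98/97) = 1, and 97 is prime, so 98 is a quadratic residue mod 97.

yes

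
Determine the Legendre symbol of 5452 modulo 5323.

-1

(5452|5323)
  = (129|5323)    [5452 ≡ 129 mod 5323]
  = (5323|129)    [QR: 129 ≡ 1 mod 4, sign kept]
  = (34|129)    [5323 ≡ 34 mod 129]
  = (17|129)    [129 ≡ 1 mod 8 ⇒ (2|129) = +1]
  = (129|17)    [QR: 17 ≡ 1 mod 4, sign kept]
  = (10|17)    [129 ≡ 10 mod 17]
  = (5|17)    [17 ≡ 1 mod 8 ⇒ (2|17) = +1]
  = (17|5)    [QR: 5 ≡ 1 mod 4, sign kept]
  = (2|5)    [17 ≡ 2 mod 5]
  = -(1|5)    [5 ≡ 5 mod 8 ⇒ (2|5) = -1]
  = -1    [(1|5) = 1]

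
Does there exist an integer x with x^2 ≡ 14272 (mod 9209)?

yes

Reduce the numerator: 14272 ≡ 5063 (mod 9209), so (14272/9209) = (5063/9209).
9209 ≡ 1 (mod 4), so quadratic reciprocity gives (5063/9209) = (9209/5063). Reduce: 9209 ≡ 4146 (mod 5063). Now have (4146/5063).
Factor out 2: 4146 = 2·2073. Since 5063 ≡ 7 (mod 8), (2/5063) = +1. Now have (2073/5063).
2073 ≡ 1 (mod 4), so quadratic reciprocity gives (2073/5063) = (5063/2073). Reduce: 5063 ≡ 917 (mod 2073). Now have (917/2073).
917 ≡ 1 (mod 4), so quadratic reciprocity gives (917/2073) = (2073/917). Reduce: 2073 ≡ 239 (mod 917). Now have (239/917).
917 ≡ 1 (mod 4), so quadratic reciprocity gives (239/917) = (917/239). Reduce: 917 ≡ 200 (mod 239). Now have (200/239).
Factor out 2: 200 = 2^3·25. Since 239 ≡ 7 (mod 8), (2/239) = +1, and (2/239)^3 = +1. Now have (25/239).
25 ≡ 1 (mod 4), so quadratic reciprocity gives (25/239) = (239/25). Reduce: 239 ≡ 14 (mod 25). Now have (14/25).
Factor out 2: 14 = 2·7. Since 25 ≡ 1 (mod 8), (2/25) = +1. Now have (7/25).
25 ≡ 1 (mod 4), so quadratic reciprocity gives (7/25) = (25/7). Reduce: 25 ≡ 4 (mod 7). Now have (4/7).
Factor out 2: 4 = 2^2. Since 7 ≡ 7 (mod 8), (2/7) = +1, and (2/7)^2 = +1. Now have (1/7).
(1/7) = 1. Collecting the sign factors: 1.
The Legendre symbol is 1, so x^2 ≡ 14272 (mod 9209) has solution.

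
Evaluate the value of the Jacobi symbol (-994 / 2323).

1

Pull out -1: (-994 / 2323) = (-1 / 2323)·(994 / 2323). Since 2323 ≡ 3 (mod 4), (-1 / 2323) = -1. Now have -(994 / 2323).
Factor out 2: 994 = 2·497. Since 2323 ≡ 3 (mod 8), (2 / 2323) = -1. Now have (497 / 2323).
497 ≡ 1 (mod 4), so quadratic reciprocity gives (497 / 2323) = (2323 / 497). Reduce: 2323 ≡ 335 (mod 497). Now have (335 / 497).
497 ≡ 1 (mod 4), so quadratic reciprocity gives (335 / 497) = (497 / 335). Reduce: 497 ≡ 162 (mod 335). Now have (162 / 335).
Factor out 2: 162 = 2·81. Since 335 ≡ 7 (mod 8), (2 / 335) = +1. Now have (81 / 335).
81 ≡ 1 (mod 4), so quadratic reciprocity gives (81 / 335) = (335 / 81). Reduce: 335 ≡ 11 (mod 81). Now have (11 / 81).
81 ≡ 1 (mod 4), so quadratic reciprocity gives (11 / 81) = (81 / 11). Reduce: 81 ≡ 4 (mod 11). Now have (4 / 11).
Factor out 2: 4 = 2^2. Since 11 ≡ 3 (mod 8), (2 / 11) = -1, and (2 / 11)^2 = +1. Now have (1 / 11).
(1 / 11) = 1. Collecting the sign factors: 1.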